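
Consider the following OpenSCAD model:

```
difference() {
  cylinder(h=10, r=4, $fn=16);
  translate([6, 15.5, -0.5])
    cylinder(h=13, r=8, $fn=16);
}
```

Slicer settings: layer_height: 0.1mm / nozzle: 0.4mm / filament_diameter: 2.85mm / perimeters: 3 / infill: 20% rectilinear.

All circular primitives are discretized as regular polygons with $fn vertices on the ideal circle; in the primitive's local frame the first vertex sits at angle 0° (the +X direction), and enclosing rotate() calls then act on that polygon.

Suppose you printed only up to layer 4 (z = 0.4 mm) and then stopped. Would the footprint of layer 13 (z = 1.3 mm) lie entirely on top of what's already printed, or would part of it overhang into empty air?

entirely on top

Compare the two slices. At z = 0.4: the r=4 cylinder gives a regular 16-gon of circumradius 4 (constant along its height) (area = (16/2)·4.000²·sin(360°/16) = 48.98 mm²); the cylinder at (6, 15.5): section is a regular 16-gon, circumradius r=8 (area = (16/2)·8.000²·sin(360°/16) = 195.93 mm²); Taking the first minus the rest: starting from the r=4 cylinder (48.98 mm²), the r=8 cylinder at (6, 15.5) misses the remaining region (no effect) — area = 48.98 mm². At z = 1.3: the r=4 cylinder contributes a regular 16-gon of circumradius 4 (area = (16/2)·4.000²·sin(360°/16) = 48.98 mm²); the r=8 cylinder at (6, 15.5) contributes a regular 16-gon of circumradius 8 (area = (16/2)·8.000²·sin(360°/16) = 195.93 mm²); Subtracting the remaining from the first: starting from the r=4 cylinder (48.98 mm²), the r=8 cylinder at (6, 15.5) misses the remaining region (no effect) — area = 48.98 mm². Checking containment: the cross-section at z = 1.3 is a subset of the cross-section at z = 0.4.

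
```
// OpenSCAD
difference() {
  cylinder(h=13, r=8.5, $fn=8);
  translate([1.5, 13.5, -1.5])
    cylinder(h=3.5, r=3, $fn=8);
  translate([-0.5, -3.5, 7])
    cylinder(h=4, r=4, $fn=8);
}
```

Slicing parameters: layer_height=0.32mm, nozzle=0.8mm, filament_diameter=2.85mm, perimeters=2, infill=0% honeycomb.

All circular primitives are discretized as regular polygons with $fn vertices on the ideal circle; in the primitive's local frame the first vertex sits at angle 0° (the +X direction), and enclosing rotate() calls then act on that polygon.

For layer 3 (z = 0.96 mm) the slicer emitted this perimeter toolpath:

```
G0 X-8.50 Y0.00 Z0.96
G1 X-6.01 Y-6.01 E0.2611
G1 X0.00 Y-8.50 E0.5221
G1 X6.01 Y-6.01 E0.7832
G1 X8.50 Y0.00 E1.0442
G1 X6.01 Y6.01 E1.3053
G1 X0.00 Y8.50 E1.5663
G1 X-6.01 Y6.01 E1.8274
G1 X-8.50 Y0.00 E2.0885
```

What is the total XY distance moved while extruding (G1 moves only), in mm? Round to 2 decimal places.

52.04 mm

Sum the Euclidean lengths of each G1 segment: total = 52.04 mm.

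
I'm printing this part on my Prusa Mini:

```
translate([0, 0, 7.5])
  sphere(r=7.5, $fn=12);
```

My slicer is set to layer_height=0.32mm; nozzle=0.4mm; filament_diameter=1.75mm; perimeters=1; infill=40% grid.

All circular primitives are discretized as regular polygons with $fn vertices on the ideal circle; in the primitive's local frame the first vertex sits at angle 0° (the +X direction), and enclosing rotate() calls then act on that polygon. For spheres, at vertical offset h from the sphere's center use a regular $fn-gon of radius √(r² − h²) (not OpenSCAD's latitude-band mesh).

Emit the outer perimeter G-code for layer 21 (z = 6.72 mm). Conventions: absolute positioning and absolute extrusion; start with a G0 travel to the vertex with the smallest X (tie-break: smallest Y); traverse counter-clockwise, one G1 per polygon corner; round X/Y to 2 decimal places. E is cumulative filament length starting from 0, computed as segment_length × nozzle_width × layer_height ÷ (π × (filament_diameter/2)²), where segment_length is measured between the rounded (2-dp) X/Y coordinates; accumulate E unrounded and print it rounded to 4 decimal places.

G0 X-7.46 Y0.00 Z6.72
G1 X-6.46 Y-3.73 E0.2055
G1 X-3.73 Y-6.46 E0.4110
G1 X0.00 Y-7.46 E0.6165
G1 X3.73 Y-6.46 E0.8220
G1 X6.46 Y-3.73 E1.0274
G1 X7.46 Y0.00 E1.2329
G1 X6.46 Y3.73 E1.4384
G1 X3.73 Y6.46 E1.6439
G1 X0.00 Y7.46 E1.8494
G1 X-3.73 Y6.46 E2.0549
G1 X-6.46 Y3.73 E2.2604
G1 X-7.46 Y0.00 E2.4659

At z = 6.72 mm: the r=7.5 sphere contributes a regular 12-gon of circumradius √(7.5²−0.78²) = 7.459. The outline is a single polygon with 12 vertices. Extrusion per mm of travel: 0.4 × 0.32 / (π × 0.875²) = 0.053216. Accumulating E over each segment gives final E = 2.4659.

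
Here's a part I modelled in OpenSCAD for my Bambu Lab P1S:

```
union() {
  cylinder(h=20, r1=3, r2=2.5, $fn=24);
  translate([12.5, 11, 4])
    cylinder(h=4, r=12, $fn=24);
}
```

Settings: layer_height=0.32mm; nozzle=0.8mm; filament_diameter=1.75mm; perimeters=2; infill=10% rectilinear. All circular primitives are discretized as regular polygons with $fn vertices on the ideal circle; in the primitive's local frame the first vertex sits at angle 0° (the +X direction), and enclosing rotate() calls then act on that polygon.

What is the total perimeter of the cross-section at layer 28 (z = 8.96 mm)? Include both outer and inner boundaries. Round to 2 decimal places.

17.39 mm

At z = 8.96 mm: the cone (r1=3→r2=2.5) has section circumradius 2.776 here — a regular 24-gon (perimeter = 2·24·2.776·sin(180°/24) = 17.39 mm); the cylinder at (12.5, 11) is not intersected at this z (z outside [4, 8]); Merging all regions: only the cone is present, so the union is just that shape — boundary = 17.39 mm. Overall, the cross-section is a single solid region. Total boundary length (outer) = 17.39 mm.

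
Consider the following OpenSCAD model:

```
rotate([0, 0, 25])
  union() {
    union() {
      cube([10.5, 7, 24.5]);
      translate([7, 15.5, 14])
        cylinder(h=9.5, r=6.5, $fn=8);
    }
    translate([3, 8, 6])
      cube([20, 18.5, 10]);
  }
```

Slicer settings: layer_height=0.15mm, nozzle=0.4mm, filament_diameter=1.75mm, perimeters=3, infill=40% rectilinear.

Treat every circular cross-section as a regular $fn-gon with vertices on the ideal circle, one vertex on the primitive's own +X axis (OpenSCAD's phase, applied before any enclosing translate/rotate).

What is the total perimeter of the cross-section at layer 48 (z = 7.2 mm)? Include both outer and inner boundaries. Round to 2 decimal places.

112.00 mm

At z = 7.2 mm: the cube is present — its section is the full 10.5×7 rectangle (perimeter 35.00 mm); the cylinder at (7, 15.5) is absent (z outside [14, 23.5]); Combining (union): only the 10.5×7 cube is present, so the union is just that shape — boundary = 35.00 mm; the cube at (3, 8) (footprint 20×18.5) is included at this height (perimeter 77.00 mm); Merging all regions: the 2 present regions are separate (no shared area or edge), so areas and boundary lengths simply add and each stays a separate island — boundary = 112.00 mm; (whole slice rotated 25° about Z — lengths, areas and connectivity unchanged). Overall, the cross-section has 2 separate islands. Total boundary length (outer) = 112.00 mm.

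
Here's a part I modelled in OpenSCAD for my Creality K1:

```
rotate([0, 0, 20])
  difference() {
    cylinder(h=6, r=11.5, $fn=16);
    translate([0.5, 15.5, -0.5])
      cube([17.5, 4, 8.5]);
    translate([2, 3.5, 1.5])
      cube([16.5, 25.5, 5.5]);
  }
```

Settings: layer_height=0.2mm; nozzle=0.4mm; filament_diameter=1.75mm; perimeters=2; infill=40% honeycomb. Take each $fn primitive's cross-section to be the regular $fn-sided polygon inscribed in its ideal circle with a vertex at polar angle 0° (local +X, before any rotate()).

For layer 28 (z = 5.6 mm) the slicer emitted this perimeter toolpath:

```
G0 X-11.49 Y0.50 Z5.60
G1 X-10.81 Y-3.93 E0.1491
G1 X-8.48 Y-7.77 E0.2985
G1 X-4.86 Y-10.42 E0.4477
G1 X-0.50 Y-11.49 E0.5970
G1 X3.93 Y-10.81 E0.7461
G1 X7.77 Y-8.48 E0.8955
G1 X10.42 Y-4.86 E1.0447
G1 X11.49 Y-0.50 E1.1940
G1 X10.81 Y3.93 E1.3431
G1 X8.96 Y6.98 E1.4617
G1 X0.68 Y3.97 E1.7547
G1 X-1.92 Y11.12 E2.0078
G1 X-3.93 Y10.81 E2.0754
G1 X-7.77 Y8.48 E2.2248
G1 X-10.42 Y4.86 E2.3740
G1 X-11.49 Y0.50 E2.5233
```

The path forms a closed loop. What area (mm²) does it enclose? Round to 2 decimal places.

358.29 mm²

Apply the shoelace formula to the sequence of (X, Y) vertices; enclosed area = 358.29 mm².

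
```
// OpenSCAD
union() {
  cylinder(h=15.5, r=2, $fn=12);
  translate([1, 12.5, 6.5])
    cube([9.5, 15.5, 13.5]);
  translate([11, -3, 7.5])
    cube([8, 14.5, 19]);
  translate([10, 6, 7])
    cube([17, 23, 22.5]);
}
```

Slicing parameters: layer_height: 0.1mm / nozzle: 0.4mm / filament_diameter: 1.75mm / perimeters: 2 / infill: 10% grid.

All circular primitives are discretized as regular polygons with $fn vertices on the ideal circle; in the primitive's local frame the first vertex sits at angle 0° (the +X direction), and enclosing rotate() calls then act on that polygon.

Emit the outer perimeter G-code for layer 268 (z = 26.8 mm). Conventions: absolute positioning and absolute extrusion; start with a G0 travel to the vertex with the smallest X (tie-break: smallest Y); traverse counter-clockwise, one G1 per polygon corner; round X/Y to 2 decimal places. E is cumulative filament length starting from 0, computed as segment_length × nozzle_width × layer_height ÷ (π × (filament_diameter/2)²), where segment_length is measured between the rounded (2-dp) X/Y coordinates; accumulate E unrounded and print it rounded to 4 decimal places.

At z = 26.8 mm: the cylinder is absent (z outside [0, 15.5]); the cube at (1, 12.5) is not intersected at this z (z outside [6.5, 20]); the cube at (11, -3) is absent (z outside [7.5, 26.5]); the 17×23 cube at (10, 6) contributes its full rectangle; Merging all regions: only the 17×23 cube at (10, 6) is present, so the union is just that shape — 1 connected region. The outline is a single polygon with 4 vertices. Extrusion per mm of travel: 0.4 × 0.1 / (π × 0.875²) = 0.016630. Accumulating E over each segment gives final E = 1.3304.

G0 X10.00 Y6.00 Z26.80
G1 X27.00 Y6.00 E0.2827
G1 X27.00 Y29.00 E0.6652
G1 X10.00 Y29.00 E0.9479
G1 X10.00 Y6.00 E1.3304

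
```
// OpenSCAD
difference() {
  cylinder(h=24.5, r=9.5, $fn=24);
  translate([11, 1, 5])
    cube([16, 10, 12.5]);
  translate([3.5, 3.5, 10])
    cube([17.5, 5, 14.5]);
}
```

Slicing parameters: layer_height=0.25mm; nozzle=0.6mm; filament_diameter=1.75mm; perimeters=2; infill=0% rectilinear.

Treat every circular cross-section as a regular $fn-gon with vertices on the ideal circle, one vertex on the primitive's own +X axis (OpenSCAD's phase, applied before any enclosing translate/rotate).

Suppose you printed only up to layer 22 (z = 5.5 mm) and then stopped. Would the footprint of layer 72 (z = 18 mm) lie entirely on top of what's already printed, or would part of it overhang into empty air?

Compare the two slices. At z = 5.5: the r=9.5 cylinder contributes a regular 24-gon of circumradius 9.5 (area = (24/2)·9.500²·sin(360°/24) = 280.30 mm²); the cube at (11, 1) is present — its section is the full 16×10 rectangle (area 160.00 mm²); the cube at (3.5, 3.5) is not intersected at this z (z outside [10, 24.5]); Subtracting the remaining from the first: starting from the r=9.5 cylinder (280.30 mm²), the 16×10 cube at (11, 1) misses the remaining region (no effect) — area = 280.30 mm². At z = 18: the r=9.5 cylinder contributes a regular 24-gon of circumradius 9.5 (area = (24/2)·9.500²·sin(360°/24) = 280.30 mm²); the cube at (11, 1) is absent (z outside [5, 17.5]); the cube at (3.5, 3.5) is present — its section is the full 17.5×5 rectangle (area 87.50 mm²); Subtracting the remaining from the first: starting from the r=9.5 cylinder (280.30 mm²), the 17.5×5 cube at (3.5, 3.5) partially overlaps it — only the 17.67 mm² overlap (of its 87.50 mm²) is removed, clipping the outline — area = 262.63 mm². Checking containment: the cross-section at z = 18 is a subset of the cross-section at z = 5.5.

entirely on top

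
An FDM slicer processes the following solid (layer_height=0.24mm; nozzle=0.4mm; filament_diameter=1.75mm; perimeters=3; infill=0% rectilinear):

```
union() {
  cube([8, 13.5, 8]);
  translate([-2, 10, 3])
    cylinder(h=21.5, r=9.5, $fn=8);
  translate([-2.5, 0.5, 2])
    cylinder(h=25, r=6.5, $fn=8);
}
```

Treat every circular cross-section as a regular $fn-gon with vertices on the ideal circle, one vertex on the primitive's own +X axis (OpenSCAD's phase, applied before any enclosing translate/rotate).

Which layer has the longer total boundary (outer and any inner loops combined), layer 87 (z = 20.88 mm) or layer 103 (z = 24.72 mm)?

layer 87 (z = 20.88 mm)

Layer 87 (z = 20.88): the cube is not intersected at this z (z outside [0, 8]); the cylinder at (-2, 10): section is a regular 8-gon, circumradius r=9.5 (perimeter = 2·8·9.500·sin(180°/8) = 58.17 mm); the cylinder at (-2.5, 0.5): section is a regular 8-gon, circumradius r=6.5 (perimeter = 2·8·6.500·sin(180°/8) = 39.80 mm); Taking the union: the regions partially overlap (shared area 44.72 mm²), so the edge portions inside another operand are dropped and the merged outline is re-measured after clipping — boundary = 71.03 mm. So its perimeter = 71.03 mm. Layer 103 (z = 24.72): the cube is not intersected at this z (z outside [0, 8]); the cylinder at (-2, 10) is absent (z outside [3, 24.5]); the r=6.5 cylinder at (-2.5, 0.5) gives a regular 8-gon of circumradius 6.5 (constant along its height) (perimeter = 2·8·6.500·sin(180°/8) = 39.80 mm); Merging all regions: only the r=6.5 cylinder at (-2.5, 0.5) is present, so the union is just that shape — boundary = 39.80 mm. So its perimeter = 39.80 mm. Layer 87 is larger (71.03 vs 39.80 mm).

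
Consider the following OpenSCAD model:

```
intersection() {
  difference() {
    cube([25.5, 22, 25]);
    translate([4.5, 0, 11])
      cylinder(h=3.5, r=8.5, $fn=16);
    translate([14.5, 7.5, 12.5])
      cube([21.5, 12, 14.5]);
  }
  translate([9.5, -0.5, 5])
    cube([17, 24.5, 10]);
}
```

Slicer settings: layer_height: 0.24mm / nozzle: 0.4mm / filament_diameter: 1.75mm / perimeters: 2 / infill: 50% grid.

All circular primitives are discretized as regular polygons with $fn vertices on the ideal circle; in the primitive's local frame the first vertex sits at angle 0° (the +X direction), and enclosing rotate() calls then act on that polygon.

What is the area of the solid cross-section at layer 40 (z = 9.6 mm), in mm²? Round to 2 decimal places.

352.00 mm²

At z = 9.6 mm: the cube (footprint 25.5×22) is included at this height (area 561.00 mm²); the cylinder at (4.5, 0) is not intersected at this z (z outside [11, 14.5]); the cube at (14.5, 7.5) does not reach this height (z outside [12.5, 27]); Subtracting the remaining from the first: none of the subtracted shapes is present at this height, so the 25.5×22 cube is unchanged — area = 561.00 mm²; the 17×24.5 cube at (9.5, -0.5) contributes its full rectangle (area 416.50 mm²); Taking the intersection: the 17×24.5 cube at (9.5, -0.5) partially overlaps the result so far; clipping to the common part keeps 352.00 mm² — area = 352.00 mm². Overall, the cross-section is a single solid region. Net area = 352.00 mm².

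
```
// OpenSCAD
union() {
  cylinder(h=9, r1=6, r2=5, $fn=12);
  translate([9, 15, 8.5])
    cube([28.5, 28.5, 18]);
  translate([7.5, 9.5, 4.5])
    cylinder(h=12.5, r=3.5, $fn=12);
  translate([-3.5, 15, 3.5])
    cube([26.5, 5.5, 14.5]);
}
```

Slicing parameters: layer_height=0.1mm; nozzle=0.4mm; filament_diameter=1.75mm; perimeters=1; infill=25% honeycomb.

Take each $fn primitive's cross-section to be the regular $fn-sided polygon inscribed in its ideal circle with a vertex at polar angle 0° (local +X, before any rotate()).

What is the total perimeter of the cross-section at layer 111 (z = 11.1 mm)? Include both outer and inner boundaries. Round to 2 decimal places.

At z = 11.1 mm: the cone does not reach this height (z outside [0, 9]); the cube at (9, 15) (footprint 28.5×28.5) is included at this height (perimeter 114.00 mm); the r=3.5 cylinder at (7.5, 9.5) contributes a regular 12-gon of circumradius 3.5 (perimeter = 2·12·3.500·sin(180°/12) = 21.74 mm); the cube at (-3.5, 15) (footprint 26.5×5.5) is included at this height (perimeter 64.00 mm); Merging all regions: the regions partially overlap (shared area 77.00 mm²), so the edge portions inside another operand are dropped and the merged outline is re-measured after clipping — boundary = 160.74 mm. Overall, the cross-section has 2 separate islands. Total boundary length (outer) = 160.74 mm.

160.74 mm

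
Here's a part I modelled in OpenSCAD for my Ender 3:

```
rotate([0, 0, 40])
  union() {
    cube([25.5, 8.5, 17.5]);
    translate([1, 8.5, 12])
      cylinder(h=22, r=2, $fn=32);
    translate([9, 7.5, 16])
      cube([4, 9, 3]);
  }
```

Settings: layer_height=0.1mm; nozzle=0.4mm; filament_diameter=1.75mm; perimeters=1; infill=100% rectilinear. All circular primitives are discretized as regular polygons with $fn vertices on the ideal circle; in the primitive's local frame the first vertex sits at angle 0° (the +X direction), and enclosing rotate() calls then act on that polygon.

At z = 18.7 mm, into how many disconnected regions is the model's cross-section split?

At z = 18.7 mm: the cube is absent (z outside [0, 17.5]); the cylinder at (1, 8.5): section is a regular 32-gon, circumradius r=2; the 4×9 cube at (9, 7.5) contributes its full rectangle; Taking the union: the 2 present regions are separate (no shared area or edge), so areas and boundary lengths simply add and each stays a separate island — 2 connected regions; (rotated 40° about Z; rotation is an isometry so areas/perimeters/island counts are preserved). The result has 2 disconnected regions.

2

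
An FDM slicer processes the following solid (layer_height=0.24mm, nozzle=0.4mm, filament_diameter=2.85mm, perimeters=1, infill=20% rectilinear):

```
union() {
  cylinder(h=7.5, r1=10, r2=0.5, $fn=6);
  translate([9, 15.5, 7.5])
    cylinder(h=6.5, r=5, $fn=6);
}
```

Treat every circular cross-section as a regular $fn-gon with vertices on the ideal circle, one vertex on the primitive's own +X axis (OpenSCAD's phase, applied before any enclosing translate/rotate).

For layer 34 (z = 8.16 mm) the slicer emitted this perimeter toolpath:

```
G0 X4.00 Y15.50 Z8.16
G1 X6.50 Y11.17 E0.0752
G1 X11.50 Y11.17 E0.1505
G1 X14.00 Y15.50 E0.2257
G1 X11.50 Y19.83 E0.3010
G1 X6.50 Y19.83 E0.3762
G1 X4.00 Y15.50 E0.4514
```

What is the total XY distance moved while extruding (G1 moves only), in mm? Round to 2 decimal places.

Sum the Euclidean lengths of each G1 segment: total = 30.00 mm.

30.00 mm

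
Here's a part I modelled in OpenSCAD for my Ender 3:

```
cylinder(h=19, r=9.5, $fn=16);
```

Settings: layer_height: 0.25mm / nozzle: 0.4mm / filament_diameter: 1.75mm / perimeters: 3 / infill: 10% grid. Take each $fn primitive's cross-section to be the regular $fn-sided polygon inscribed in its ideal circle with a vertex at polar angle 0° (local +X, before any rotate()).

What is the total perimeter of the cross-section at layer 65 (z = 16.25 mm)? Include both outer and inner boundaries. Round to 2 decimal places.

59.31 mm

At z = 16.25 mm: the r=9.5 cylinder contributes a regular 16-gon of circumradius 9.5 (perimeter = 2·16·9.500·sin(180°/16) = 59.31 mm). Overall, the cross-section is a single solid region. Total boundary length (outer) = 59.31 mm.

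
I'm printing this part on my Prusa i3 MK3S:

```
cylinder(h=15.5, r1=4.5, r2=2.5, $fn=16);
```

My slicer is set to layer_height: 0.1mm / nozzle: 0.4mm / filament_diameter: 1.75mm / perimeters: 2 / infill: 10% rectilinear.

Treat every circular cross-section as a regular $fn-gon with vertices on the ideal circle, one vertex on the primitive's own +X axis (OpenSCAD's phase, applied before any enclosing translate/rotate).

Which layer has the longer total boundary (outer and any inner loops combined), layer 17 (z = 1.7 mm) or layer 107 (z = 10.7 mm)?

layer 17 (z = 1.7 mm)

Layer 17 (z = 1.7): the cone contributes a regular 16-gon of circumradius 4.281 (interpolated between r1=4.5 and r2=2.5 at t=0.110) (perimeter = 2·16·4.281·sin(180°/16) = 26.72 mm). So its perimeter = 26.72 mm. Layer 107 (z = 10.7): the cone contributes a regular 16-gon of circumradius 3.119 (interpolated between r1=4.5 and r2=2.5 at t=0.690) (perimeter = 2·16·3.119·sin(180°/16) = 19.47 mm). So its perimeter = 19.47 mm. Layer 17 is larger (26.72 vs 19.47 mm).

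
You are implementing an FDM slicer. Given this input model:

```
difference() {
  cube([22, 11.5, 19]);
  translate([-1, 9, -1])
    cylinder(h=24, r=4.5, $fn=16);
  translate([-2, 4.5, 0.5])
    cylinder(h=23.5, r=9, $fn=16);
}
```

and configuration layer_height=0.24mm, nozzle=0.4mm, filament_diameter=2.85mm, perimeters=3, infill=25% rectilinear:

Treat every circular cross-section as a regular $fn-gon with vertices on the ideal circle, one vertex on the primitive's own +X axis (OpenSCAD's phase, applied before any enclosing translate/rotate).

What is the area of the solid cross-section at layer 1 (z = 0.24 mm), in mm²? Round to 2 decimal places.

At z = 0.24 mm: the cube is present — its section is the full 22×11.5 rectangle (area 253.00 mm²); the r=4.5 cylinder at (-1, 9) contributes a regular 16-gon of circumradius 4.5 (area = (16/2)·4.500²·sin(360°/16) = 61.99 mm²); the cylinder at (-2, 4.5) is not intersected at this z (z outside [0.5, 24]); After the difference (first − rest): starting from the 22×11.5 cube (253.00 mm²), the r=4.5 cylinder at (-1, 9) partially overlaps it — only the 19.08 mm² overlap (of its 61.99 mm²) is removed, clipping the outline — area = 233.92 mm². Overall, the cross-section is a single solid region. Net area = 233.92 mm².

233.92 mm²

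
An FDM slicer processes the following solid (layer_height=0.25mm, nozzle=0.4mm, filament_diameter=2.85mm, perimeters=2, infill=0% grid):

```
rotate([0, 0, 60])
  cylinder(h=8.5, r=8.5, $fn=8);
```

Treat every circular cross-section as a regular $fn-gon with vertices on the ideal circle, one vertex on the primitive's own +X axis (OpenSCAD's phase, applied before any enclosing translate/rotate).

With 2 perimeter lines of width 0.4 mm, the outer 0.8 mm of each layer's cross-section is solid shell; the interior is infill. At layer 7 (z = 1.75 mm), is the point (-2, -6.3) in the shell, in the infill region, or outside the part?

At z = 1.75 mm: the cylinder: section is a regular 8-gon, circumradius r=8.5; (rotated 60° about Z; rotation is an isometry so areas/perimeters/island counts are preserved). Overall, the cross-section is a single solid region. Undo the 60° rotation: the query point maps to (-6.456, -1.418) in the un-rotated model frame. The nearest boundary edge runs (-8.50, 0.00)→(-6.01, -6.01); distance from the point to it = 1.35 mm. The point is inside the cross-section and 1.35 mm from the nearest boundary — more than the 0.8 mm shell width (2 × 0.4), so it's in the infill interior.

infill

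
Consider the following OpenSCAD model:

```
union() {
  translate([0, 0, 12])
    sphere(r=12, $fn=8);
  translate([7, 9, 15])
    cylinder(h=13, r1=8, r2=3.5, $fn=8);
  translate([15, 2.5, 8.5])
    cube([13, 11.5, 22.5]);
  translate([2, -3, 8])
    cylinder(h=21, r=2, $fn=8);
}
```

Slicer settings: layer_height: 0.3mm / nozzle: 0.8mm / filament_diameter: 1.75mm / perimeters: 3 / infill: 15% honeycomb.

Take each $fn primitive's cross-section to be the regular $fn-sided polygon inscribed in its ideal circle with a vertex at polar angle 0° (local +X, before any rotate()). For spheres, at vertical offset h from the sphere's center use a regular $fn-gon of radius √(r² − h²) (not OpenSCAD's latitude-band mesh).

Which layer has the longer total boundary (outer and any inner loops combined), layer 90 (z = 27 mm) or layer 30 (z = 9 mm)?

layer 30 (z = 9 mm)

Layer 90 (z = 27): the sphere is not intersected at this z (|z−center|=15.000 > r=12); the cone at (7, 9): at t=0.923 of its height the radius interpolates to r₁+(r₂−r₁)t = 3.846, giving a regular 8-gon of that circumradius (perimeter = 2·8·3.846·sin(180°/8) = 23.55 mm); the 13×11.5 cube at (15, 2.5) contributes its full rectangle (perimeter 49.00 mm); the r=2 cylinder at (2, -3) contributes a regular 8-gon of circumradius 2 (perimeter = 2·8·2.000·sin(180°/8) = 12.25 mm); Taking the union: the 3 present regions are separate (no shared area or edge), so areas and boundary lengths simply add and each stays a separate island — boundary = 84.80 mm. So its perimeter = 84.80 mm. Layer 30 (z = 9): the r=12 sphere contributes a regular 8-gon of circumradius √(12²−3²) = 11.619 (perimeter = 2·8·11.619·sin(180°/8) = 71.14 mm); the cone at (7, 9) is not intersected at this z (z outside [15, 28]); the cube at (15, 2.5) is present — its section is the full 13×11.5 rectangle (perimeter 49.00 mm); the r=2 cylinder at (2, -3) contributes a regular 8-gon of circumradius 2 (perimeter = 2·8·2.000·sin(180°/8) = 12.25 mm); Taking the union: the regions partially overlap (shared area 11.31 mm²), so the edge portions inside another operand are dropped and the merged outline is re-measured after clipping — boundary = 120.14 mm. So its perimeter = 120.14 mm. Layer 30 is larger (120.14 vs 84.80 mm).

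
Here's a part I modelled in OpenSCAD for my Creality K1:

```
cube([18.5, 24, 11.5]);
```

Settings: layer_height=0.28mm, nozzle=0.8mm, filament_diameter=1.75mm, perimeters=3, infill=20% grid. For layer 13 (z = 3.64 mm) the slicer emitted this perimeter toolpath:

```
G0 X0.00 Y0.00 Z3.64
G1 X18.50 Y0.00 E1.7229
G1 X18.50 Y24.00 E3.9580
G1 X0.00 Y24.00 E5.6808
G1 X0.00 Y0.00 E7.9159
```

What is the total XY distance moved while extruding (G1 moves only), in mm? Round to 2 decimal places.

Sum the Euclidean lengths of each G1 segment: total = 85.00 mm.

85.00 mm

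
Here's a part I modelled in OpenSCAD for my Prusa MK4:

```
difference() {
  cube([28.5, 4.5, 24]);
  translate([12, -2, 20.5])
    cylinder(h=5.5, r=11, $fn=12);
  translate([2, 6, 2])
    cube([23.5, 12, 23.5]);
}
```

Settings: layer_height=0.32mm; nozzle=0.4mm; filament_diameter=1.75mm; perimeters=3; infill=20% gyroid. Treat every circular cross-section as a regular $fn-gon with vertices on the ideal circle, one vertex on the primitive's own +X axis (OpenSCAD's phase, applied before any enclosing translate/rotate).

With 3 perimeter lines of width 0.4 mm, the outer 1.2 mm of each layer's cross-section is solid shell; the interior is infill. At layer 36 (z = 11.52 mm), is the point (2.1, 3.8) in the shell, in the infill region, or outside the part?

At z = 11.52 mm: the 28.5×4.5 cube contributes its full rectangle; the cylinder at (12, -2) is absent (z outside [20.5, 26]); the 23.5×12 cube at (2, 6) contributes its full rectangle; After the difference (first − rest): starting from the 28.5×4.5 cube, the 23.5×12 cube at (2, 6) misses the remaining region (no effect) — 1 connected region. Overall, the cross-section is a single solid region. The nearest boundary edge runs (0.00, 4.50)→(28.50, 4.50); distance from the point to it = 0.70 mm. The point is inside the cross-section, 0.70 mm from the nearest boundary — within the 1.2 mm shell band (3 × 0.4).

shell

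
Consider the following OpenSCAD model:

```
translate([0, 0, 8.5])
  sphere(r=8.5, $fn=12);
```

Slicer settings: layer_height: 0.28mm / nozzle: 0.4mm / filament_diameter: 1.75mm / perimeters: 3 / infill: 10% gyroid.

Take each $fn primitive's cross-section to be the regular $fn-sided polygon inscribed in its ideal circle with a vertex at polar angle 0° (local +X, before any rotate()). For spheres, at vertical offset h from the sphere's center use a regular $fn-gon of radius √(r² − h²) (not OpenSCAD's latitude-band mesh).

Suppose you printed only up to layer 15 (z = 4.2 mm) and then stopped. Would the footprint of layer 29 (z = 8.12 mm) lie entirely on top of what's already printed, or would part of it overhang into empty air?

Compare the two slices. At z = 4.2: the sphere: section is a regular 12-gon, circumradius = √(r²−h²) = √(8.5²−4.3²) = 7.332 (area = (12/2)·7.332²·sin(360°/12) = 161.28 mm²). At z = 8.12: the r=8.5 sphere slices to a regular 12-gon of circumradius 8.492 (√(r²−h²) with h=0.38 from center) (area = (12/2)·8.492²·sin(360°/12) = 216.32 mm²). Checking containment: at z = 8.12 the cross-section extends beyond the z = 4.2 cross-section by about 55.04 mm².

part overhangs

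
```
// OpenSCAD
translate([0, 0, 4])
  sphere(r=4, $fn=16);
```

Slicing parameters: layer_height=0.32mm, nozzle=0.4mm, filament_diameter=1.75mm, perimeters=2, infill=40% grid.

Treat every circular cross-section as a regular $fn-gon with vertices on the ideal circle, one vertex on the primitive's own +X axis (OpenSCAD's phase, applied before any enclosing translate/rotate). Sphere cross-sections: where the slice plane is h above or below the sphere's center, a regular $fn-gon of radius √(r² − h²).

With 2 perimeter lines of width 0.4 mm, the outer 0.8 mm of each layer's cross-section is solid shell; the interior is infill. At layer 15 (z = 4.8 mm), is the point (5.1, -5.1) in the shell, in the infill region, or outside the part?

At z = 4.8 mm: the sphere: section is a regular 16-gon, circumradius = √(r²−h²) = √(4²−0.8²) = 3.919. Overall, the cross-section is a single solid region. The nearest boundary edge runs (1.50, -3.62)→(2.77, -2.77); distance from the point to it = 3.29 mm. The point is not inside any of the regions above, so it lies outside the cross-section (3.29 mm from the nearest boundary).

outside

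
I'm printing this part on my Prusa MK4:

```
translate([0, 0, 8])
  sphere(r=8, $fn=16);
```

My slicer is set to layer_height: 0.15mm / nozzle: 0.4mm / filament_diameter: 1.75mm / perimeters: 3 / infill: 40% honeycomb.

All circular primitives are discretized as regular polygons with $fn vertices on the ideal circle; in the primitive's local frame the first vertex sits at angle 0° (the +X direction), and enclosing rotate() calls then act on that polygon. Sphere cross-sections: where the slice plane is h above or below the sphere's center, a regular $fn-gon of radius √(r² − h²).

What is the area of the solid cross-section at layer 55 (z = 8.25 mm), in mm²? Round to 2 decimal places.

At z = 8.25 mm: the sphere: section is a regular 16-gon, circumradius = √(r²−h²) = √(8²−0.25²) = 7.996 (area = (16/2)·7.996²·sin(360°/16) = 195.74 mm²). Overall, the cross-section is a single solid region. Net area = 195.74 mm².

195.74 mm²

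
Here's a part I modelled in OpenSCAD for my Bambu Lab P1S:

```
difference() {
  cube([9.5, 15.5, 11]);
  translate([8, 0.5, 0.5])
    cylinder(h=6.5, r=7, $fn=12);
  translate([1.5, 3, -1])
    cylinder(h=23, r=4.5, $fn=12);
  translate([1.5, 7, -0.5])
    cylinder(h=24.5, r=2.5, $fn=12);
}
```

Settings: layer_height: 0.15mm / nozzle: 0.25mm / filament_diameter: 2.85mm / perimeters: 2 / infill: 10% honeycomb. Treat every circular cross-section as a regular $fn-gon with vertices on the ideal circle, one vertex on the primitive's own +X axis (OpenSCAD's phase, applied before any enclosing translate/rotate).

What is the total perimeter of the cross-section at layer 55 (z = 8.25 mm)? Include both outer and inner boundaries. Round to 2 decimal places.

At z = 8.25 mm: the 9.5×15.5 cube contributes its full rectangle (perimeter 50.00 mm); the cylinder at (8, 0.5) is absent (z outside [0.5, 7]); the r=4.5 cylinder at (1.5, 3) contributes a regular 12-gon of circumradius 4.5 (perimeter = 2·12·4.500·sin(180°/12) = 27.95 mm); the cylinder at (1.5, 7): section is a regular 12-gon, circumradius r=2.5 (perimeter = 2·12·2.500·sin(180°/12) = 15.53 mm); After the difference (first − rest): starting from the 9.5×15.5 cube, the r=4.5 cylinder at (1.5, 3) partially overlaps it — only the 38.22 mm² overlap (of its 60.75 mm²) is removed, clipping the outline; the r=2.5 cylinder at (1.5, 7) partially overlaps it — only the 7.26 mm² overlap (of its 18.75 mm²) is removed, clipping the outline — boundary = 50.06 mm. Overall, the cross-section is a single solid region. Total boundary length (outer) = 50.06 mm.

50.06 mm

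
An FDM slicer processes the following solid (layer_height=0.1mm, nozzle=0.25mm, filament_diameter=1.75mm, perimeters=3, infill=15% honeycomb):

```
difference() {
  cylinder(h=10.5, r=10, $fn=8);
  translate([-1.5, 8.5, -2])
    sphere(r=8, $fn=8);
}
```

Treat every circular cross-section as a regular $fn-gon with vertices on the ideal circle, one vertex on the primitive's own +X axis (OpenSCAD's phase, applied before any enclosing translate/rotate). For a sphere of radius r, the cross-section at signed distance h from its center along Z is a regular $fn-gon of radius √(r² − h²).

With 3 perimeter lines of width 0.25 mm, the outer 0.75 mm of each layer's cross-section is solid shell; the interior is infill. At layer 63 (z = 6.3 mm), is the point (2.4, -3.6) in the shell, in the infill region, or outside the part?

At z = 6.3 mm: the r=10 cylinder gives a regular 8-gon of circumradius 10 (constant along its height); the sphere at (-1.5, 8.5) does not reach this height (|z−center|=8.300 > r=8); Taking the first minus the rest: none of the subtracted shapes is present at this height, so the r=10 cylinder is unchanged — 1 connected region. Overall, the cross-section is a single solid region. The nearest boundary edge runs (-0.00, -10.00)→(7.07, -7.07); distance from the point to it = 4.99 mm. The point is inside the cross-section and 4.99 mm from the nearest boundary — more than the 0.75 mm shell width (3 × 0.25), so it's in the infill interior.

infill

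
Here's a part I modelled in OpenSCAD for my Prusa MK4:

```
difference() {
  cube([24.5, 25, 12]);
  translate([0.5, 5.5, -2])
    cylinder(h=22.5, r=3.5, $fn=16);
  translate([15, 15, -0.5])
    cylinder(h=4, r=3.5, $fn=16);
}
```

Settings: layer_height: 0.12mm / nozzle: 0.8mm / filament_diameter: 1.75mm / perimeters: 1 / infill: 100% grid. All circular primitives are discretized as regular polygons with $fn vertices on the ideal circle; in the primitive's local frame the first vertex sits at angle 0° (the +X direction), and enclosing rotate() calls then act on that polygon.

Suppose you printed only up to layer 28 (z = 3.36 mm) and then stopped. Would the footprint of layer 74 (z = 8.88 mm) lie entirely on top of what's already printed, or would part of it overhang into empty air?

part overhangs

Compare the two slices. At z = 3.36: the cube is present — its section is the full 24.5×25 rectangle (area 612.50 mm²); the r=3.5 cylinder at (0.5, 5.5) contributes a regular 16-gon of circumradius 3.5 (area = (16/2)·3.500²·sin(360°/16) = 37.50 mm²); the r=3.5 cylinder at (15, 15) contributes a regular 16-gon of circumradius 3.5 (area = (16/2)·3.500²·sin(360°/16) = 37.50 mm²); After the difference (first − rest): starting from the 24.5×25 cube (612.50 mm²), the r=3.5 cylinder at (0.5, 5.5) partially overlaps it — only the 22.20 mm² overlap (of its 37.50 mm²) is removed, clipping the outline; the r=3.5 cylinder at (15, 15) lies wholly inside it (removes its full 37.50 mm² and its 21.85 mm outline becomes a hole wall) — area = 552.80 mm². At z = 8.88: the cube (footprint 24.5×25) is included at this height (area 612.50 mm²); the cylinder at (0.5, 5.5): section is a regular 16-gon, circumradius r=3.5 (area = (16/2)·3.500²·sin(360°/16) = 37.50 mm²); the cylinder at (15, 15) is absent (z outside [-0.5, 3.5]); Taking the first minus the rest: starting from the 24.5×25 cube (612.50 mm²), the r=3.5 cylinder at (0.5, 5.5) partially overlaps it — only the 22.20 mm² overlap (of its 37.50 mm²) is removed, clipping the outline — area = 590.30 mm². Checking containment: at z = 8.88 the cross-section extends beyond the z = 3.36 cross-section by about 37.50 mm².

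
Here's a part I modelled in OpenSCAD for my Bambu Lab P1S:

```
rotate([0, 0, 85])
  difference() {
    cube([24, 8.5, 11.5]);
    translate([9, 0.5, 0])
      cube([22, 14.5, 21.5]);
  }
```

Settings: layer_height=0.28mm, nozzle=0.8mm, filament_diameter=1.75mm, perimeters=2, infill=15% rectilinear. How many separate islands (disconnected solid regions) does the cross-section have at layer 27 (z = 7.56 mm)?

1

At z = 7.56 mm: the cube (footprint 24×8.5) is included at this height; the 22×14.5 cube at (9, 0.5) contributes its full rectangle; Subtracting the remaining from the first: starting from the 24×8.5 cube, the 22×14.5 cube at (9, 0.5) partially overlaps it — only the 120.00 mm² overlap (of its 319.00 mm²) is removed, clipping the outline — 1 connected region; (rotated 85° about Z; rotation is an isometry so areas/perimeters/island counts are preserved). Overall, the cross-section is a single solid region. Island count = 1.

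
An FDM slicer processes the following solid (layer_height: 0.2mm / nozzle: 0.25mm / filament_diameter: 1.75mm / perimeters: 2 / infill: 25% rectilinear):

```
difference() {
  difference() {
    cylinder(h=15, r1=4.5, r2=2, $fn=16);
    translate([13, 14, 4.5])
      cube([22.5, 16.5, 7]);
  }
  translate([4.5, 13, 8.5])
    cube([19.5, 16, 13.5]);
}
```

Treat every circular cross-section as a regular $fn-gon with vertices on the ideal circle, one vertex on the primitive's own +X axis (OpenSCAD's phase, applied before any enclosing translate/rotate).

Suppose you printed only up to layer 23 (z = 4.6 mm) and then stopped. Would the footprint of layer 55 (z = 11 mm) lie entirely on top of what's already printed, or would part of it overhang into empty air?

Compare the two slices. At z = 4.6: the cone contributes a regular 16-gon of circumradius 3.733 (interpolated between r1=4.5 and r2=2 at t=0.307) (area = (16/2)·3.733²·sin(360°/16) = 42.67 mm²); the 22.5×16.5 cube at (13, 14) contributes its full rectangle (area 371.25 mm²); Subtracting the remaining from the first: starting from the cone (42.67 mm²), the 22.5×16.5 cube at (13, 14) misses the remaining region (no effect) — area = 42.67 mm²; the cube at (4.5, 13) is not intersected at this z (z outside [8.5, 22]); After the difference (first − rest): none of the subtracted shapes is present at this height, so the result so far is unchanged — area = 42.67 mm². At z = 11: the cone contributes a regular 16-gon of circumradius 2.667 (interpolated between r1=4.5 and r2=2 at t=0.733) (area = (16/2)·2.667²·sin(360°/16) = 21.77 mm²); the 22.5×16.5 cube at (13, 14) contributes its full rectangle (area 371.25 mm²); Taking the first minus the rest: starting from the cone (21.77 mm²), the 22.5×16.5 cube at (13, 14) misses the remaining region (no effect) — area = 21.77 mm²; the cube at (4.5, 13) is present — its section is the full 19.5×16 rectangle (area 312.00 mm²); Taking the first minus the rest: starting from that combined region (21.77 mm²), the 19.5×16 cube at (4.5, 13) misses the remaining region (no effect) — area = 21.77 mm². Checking containment: the cross-section at z = 11 is a subset of the cross-section at z = 4.6.

entirely on top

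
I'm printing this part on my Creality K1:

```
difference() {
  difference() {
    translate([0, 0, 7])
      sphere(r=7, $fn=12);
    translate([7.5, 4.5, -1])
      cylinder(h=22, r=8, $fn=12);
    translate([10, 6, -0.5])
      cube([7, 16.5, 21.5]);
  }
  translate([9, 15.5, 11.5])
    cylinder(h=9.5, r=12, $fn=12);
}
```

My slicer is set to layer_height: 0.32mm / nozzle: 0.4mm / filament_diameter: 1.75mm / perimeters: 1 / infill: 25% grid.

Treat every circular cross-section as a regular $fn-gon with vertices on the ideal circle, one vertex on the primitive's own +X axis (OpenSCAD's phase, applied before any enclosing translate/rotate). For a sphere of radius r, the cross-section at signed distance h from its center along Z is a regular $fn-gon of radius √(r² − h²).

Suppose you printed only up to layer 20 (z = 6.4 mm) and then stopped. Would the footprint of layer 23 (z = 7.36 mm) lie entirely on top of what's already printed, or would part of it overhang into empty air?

Compare the two slices. At z = 6.4: the r=7 sphere contributes a regular 12-gon of circumradius √(7²−0.6²) = 6.974 (area = (12/2)·6.974²·sin(360°/12) = 145.92 mm²); the r=8 cylinder at (7.5, 4.5) gives a regular 12-gon of circumradius 8 (constant along its height) (area = (12/2)·8.000²·sin(360°/12) = 192.00 mm²); the cube at (10, 6) (footprint 7×16.5) is included at this height (area 115.50 mm²); Taking the first minus the rest: starting from the r=7 sphere (145.92 mm²), the r=8 cylinder at (7.5, 4.5) partially overlaps it — only the 47.94 mm² overlap (of its 192.00 mm²) is removed, clipping the outline; the 7×16.5 cube at (10, 6) misses the remaining region (no effect) — area = 97.98 mm²; the cylinder at (9, 15.5) is not intersected at this z (z outside [11.5, 21]); Subtracting the remaining from the first: none of the subtracted shapes is present at this height, so that combined region is unchanged — area = 97.98 mm². At z = 7.36: the r=7 sphere contributes a regular 12-gon of circumradius √(7²−0.36²) = 6.991 (area = (12/2)·6.991²·sin(360°/12) = 146.61 mm²); the r=8 cylinder at (7.5, 4.5) contributes a regular 12-gon of circumradius 8 (area = (12/2)·8.000²·sin(360°/12) = 192.00 mm²); the cube at (10, 6) (footprint 7×16.5) is included at this height (area 115.50 mm²); Taking the first minus the rest: starting from the r=7 sphere (146.61 mm²), the r=8 cylinder at (7.5, 4.5) partially overlaps it — only the 48.16 mm² overlap (of its 192.00 mm²) is removed, clipping the outline; the 7×16.5 cube at (10, 6) misses the remaining region (no effect) — area = 98.45 mm²; the cylinder at (9, 15.5) is not intersected at this z (z outside [11.5, 21]); Subtracting the remaining from the first: none of the subtracted shapes is present at this height, so the result so far is unchanged — area = 98.45 mm². Checking containment: the cross-section at z = 7.36 is a subset of the cross-section at z = 6.4.

entirely on top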